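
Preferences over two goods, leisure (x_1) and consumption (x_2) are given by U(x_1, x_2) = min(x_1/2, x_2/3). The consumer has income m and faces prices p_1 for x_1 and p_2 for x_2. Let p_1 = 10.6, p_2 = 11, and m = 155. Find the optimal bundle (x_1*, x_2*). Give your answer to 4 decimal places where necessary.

Leontief preferences: the optimum is at the kink where x_1/2 = x_2/3, i.e. x_2 = (3/2)·x_1.
Budget: p_1·x_1 + p_2·(3/2)·x_1 = m, so (2·p_1 + 3·p_2)·x_1 = 2·m.
Demand: x_1*(p_1,p_2,m) = 2·m/(2·p_1 + 3·p_2), x_2* = 3·m/(2·p_1 + 3·p_2).
Here 2·10.6 + 3·11 = 54.2, giving x_1* = 5.7196 and x_2* = 8.5793.

x_1* = 5.7196, x_2* = 8.5793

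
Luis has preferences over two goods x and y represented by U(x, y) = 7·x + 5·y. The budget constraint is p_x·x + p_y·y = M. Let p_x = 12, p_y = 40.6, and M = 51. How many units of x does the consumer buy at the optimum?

x* = 4.25

Linear utility — the consumer picks whichever good has higher MU/price: 7/12 = 0.5833 vs 5/40.6 = 0.1232.
x gives more utility per dollar, so spend all income on x: x* = M/p_x, y* = 0.
Numerically: x* = 4.25, y* = 0.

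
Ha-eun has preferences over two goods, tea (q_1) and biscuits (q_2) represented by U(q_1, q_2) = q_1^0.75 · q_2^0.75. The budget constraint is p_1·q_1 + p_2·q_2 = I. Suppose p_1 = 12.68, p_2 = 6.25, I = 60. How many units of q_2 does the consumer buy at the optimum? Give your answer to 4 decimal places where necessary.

q_2* = 4.8

The MRS is q_2/q_1. Set MRS = p_1/p_2.
So 0.75·p_2·q_2 = 0.75·p_1·q_1; combined with the budget, a share 0.5 of income goes to q_1.
Demand: q_1*(p_1,p_2,I) = 0.5·I/p_1 and q_2* = 0.5·I/p_2.
At p_1=12.68, p_2=6.25, I=60: q_2* = 0.5·60/6.25 = 4.8.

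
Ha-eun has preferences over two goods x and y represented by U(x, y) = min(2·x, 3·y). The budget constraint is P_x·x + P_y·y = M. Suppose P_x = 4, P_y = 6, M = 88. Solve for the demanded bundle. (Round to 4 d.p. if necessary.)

Leontief preferences: the optimum is at the kink where x/3 = y/2, i.e. y = (2/3)·x.
Budget: P_x·x + P_y·(2/3)·x = M, so (3·P_x + 2·P_y)·x = 3·M.
Demand: x*(P_x,P_y,M) = 3·M/(3·P_x + 2·P_y), y* = 2·M/(3·P_x + 2·P_y).
Here 3·4 + 2·6 = 24, giving x* = 11 and y* = 7.3333.

x* = 11, y* = 7.3333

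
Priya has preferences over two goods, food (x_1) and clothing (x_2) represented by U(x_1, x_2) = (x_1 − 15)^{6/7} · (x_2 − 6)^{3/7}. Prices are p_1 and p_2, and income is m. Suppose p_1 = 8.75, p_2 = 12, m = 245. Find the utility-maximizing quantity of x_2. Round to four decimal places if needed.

Let x_1' = x_1−15, x_2' = x_2−6. MRS = 2·x_2'/x_1' = p_1/p_2.
After buying the subsistence bundle (15, 6), a share 2/3 of the remaining income goes to x_1: x_1* = 15 + 2/3·(m − 15p_1 − 6p_2)/p_1.
Discretionary income = 245 − 15·8.75 − 6·12 = 41.75; x_2* = 6 + 1/3·41.75/12 = 7.1597.

x_2* = 7.1597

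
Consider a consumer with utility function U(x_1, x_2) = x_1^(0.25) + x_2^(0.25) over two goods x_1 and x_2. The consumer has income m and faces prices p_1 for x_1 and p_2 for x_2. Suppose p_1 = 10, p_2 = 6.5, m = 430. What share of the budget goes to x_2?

With the ratio pinned down, the budget gives x_1* = m/(p_1 + p_2·(x_2/x_1)) and x_2* = (x_2/x_1)·x_1*.
Numerically x_2/x_1 = 1.776024, so x_1* = 430/(10 + 6.5·1.776024) = 19.959 and x_2* = 1.776024·19.959 = 35.4477.
Expenditure on x_2: 6.5·35.4477 = 230.4099; share = 0.5358.

share on x_2 = 0.5358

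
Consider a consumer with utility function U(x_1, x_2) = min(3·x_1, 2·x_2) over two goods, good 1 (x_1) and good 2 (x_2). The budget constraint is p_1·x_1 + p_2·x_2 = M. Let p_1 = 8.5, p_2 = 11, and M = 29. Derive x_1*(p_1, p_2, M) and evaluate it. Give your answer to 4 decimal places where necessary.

Here 2·8.5 + 3·11 = 50, giving x_1* = 1.16.

x_1* = 1.16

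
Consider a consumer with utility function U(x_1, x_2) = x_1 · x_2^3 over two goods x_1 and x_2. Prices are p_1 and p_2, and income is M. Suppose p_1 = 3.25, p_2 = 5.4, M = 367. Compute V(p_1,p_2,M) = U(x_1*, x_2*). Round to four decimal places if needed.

V = 3738724.0822

The MRS is (1/3)·x_2/x_1. Set MRS = p_1/p_2.
Rearranging, p_2·x_2 = 3·p_1·x_1. Substituting into the budget gives p_1·x_1·(1 + 3) = M.
Demand: x_1*(p_1,p_2,M) = 0.25·M/p_1 and x_2* = 0.75·M/p_2.
At p_1=3.25, p_2=5.4, M=367: x_1* = 0.25·367/3.25 = 28.2308, x_2* = 50.9722.
Utility at the optimum: U(28.2308, 50.9722) = 3738724.0822.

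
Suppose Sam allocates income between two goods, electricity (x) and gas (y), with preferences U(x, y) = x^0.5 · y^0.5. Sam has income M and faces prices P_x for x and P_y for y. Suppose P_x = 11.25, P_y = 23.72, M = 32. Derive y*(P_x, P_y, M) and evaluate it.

The MRS is y/x. Set MRS = P_x/P_y.
So 0.5·P_y·y = 0.5·P_x·x; combined with the budget, a share 0.5 of income goes to x.
Demand: x*(P_x,P_y,M) = 0.5·M/P_x and y* = 0.5·M/P_y.
At P_x=11.25, P_y=23.72, M=32: y* = 0.5·32/23.72 = 0.6745.

y* = 0.6745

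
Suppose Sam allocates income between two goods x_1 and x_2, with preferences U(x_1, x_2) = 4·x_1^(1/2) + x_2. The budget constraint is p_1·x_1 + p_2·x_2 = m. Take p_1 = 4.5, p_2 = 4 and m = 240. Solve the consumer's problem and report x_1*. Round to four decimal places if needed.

Set MRS = p_1/p_2: 2·x_1^(−1/2) = p_1/p_2.
Thus x_1* = (2·p_2/p_1)² — independent of m — with the rest of income spent on x_2.
Plugging in: x_1* = (2·4/4.5)² = 3.1605.

x_1* = 3.1605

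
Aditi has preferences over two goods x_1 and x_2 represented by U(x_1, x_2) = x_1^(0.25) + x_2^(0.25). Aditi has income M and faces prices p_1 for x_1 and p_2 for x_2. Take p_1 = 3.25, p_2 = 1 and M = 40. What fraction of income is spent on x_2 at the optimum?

MU_x_1 ∝ x_1^(-0.75), MU_x_2 ∝ x_2^(-0.75), so MRS = (x_2/x_1)^(0.75) = p_1/p_2.
Solve for the ratio: x_2/x_1 = [p_1/p_2]^(4/3).
Substitute x_2 = (x_2/x_1)·x_1 into the budget: x_1* = M/(p_1 + p_2·(x_2/x_1)).
Numerically x_2/x_1 = 4.814056, so x_1* = 40/(3.25 + 1·4.814056) = 4.9603 and x_2* = 4.814056·4.9603 = 23.8791.
Expenditure on x_2: 1·23.8791 = 23.8791; share = 0.597.

share on x_2 = 0.597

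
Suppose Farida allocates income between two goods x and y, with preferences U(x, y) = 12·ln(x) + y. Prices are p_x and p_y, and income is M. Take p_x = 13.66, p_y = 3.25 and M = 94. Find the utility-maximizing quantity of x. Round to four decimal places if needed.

x* = 2.8551

So x*(p_x,p_y) = 12·p_y/p_x, independent of income; and y* = (M − 12·p_y)/p_y.
At the given prices: x* = 12·3.25/13.66 = 2.8551.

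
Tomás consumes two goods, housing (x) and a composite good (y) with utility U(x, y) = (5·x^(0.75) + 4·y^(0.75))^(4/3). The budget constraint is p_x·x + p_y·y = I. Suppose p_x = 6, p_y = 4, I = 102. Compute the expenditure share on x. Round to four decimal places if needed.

share on x = 0.4197

From the CES first-order condition, (5/4)·(y/x)^(0.25) = p_x/p_y.
Solve for the ratio: y/x = [(4/5)·p_x/p_y]^(4).
Substitute y = (y/x)·x into the budget: x* = I/(p_x + p_y·(y/x)).
Numerically y/x = 2.0736, so x* = 102/(6 + 4·2.0736) = 7.1357 and y* = 2.0736·7.1357 = 14.7965.
Expenditure on x: 6·7.1357 = 42.814; share = 0.4197.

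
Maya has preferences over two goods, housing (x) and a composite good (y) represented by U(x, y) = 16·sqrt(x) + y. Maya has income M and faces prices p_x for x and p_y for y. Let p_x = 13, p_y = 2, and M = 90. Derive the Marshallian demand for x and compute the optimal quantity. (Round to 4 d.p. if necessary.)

x* = 1.5148

Set MRS = p_x/p_y: 8·x^(−1/2) = p_x/p_y.
Solve: √x = 8·p_y/p_x, so x*(p_x,p_y) = (8·p_y/p_x)², and y* = (M − p_x·x*)/p_y.
Plugging in: x* = (8·2/13)² = 1.5148.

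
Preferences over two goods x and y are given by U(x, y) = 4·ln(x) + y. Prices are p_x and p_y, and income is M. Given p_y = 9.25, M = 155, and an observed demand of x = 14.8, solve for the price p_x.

p_x = 2.5

Set MRS = p_x/p_y: (4/x)/1 = p_x/p_y.
So x*(p_x,p_y) = 4·p_y/p_x, independent of income; and y* = (M − 4·p_y)/p_y.
Set x* = 14.8 in the demand function and solve for p_x: p_x = 2.5.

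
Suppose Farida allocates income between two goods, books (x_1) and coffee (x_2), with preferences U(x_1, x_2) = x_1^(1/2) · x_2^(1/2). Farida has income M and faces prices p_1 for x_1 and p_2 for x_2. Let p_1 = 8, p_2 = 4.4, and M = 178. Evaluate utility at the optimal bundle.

MU_x_1/MU_x_2 = (0.5·x_2)/(0.5·x_1); tangency sets this equal to p_1/p_2.
Rearranging, p_2·x_2 = p_1·x_1. Substituting into the budget gives p_1·x_1·(1 + 1) = M.
Demand: x_1*(p_1,p_2,M) = 0.5·M/p_1 and x_2* = 0.5·M/p_2.
At p_1=8, p_2=4.4, M=178: x_1* = 0.5·178/8 = 11.125, x_2* = 20.2273.
Utility at the optimum: U(11.125, 20.2273) = 15.0009.

V = 15.0009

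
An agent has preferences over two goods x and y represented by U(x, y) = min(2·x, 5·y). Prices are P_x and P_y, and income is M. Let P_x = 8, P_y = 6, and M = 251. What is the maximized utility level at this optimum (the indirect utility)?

With perfect complements, no substitution: consume in ratio x:y = 5:2.
Budget: P_x·x + P_y·(2/5)·x = M, so (5·P_x + 2·P_y)·x = 5·M.
Demand: x*(P_x,P_y,M) = 5·M/(5·P_x + 2·P_y), y* = 2·M/(5·P_x + 2·P_y).
Here 5·8 + 2·6 = 52, giving x* = 24.1346 and y* = 9.6538.
Utility at the optimum: U(24.1346, 9.6538) = 48.2692.

V = 48.2692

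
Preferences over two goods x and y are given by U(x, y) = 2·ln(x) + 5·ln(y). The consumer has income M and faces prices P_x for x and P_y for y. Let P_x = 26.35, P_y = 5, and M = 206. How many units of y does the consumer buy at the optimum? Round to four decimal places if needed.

Tangency: MRS = (2/5)·y/x = P_x/P_y.
Rearranging, P_y·y = (5/2)·P_x·x. Substituting into the budget gives P_x·x·(1 + (5/2)) = M.
Demand: x*(P_x,P_y,M) = 2/7·M/P_x and y* = 5/7·M/P_y.
At P_x=26.35, P_y=5, M=206: y* = 5/7·206/5 = 29.4286.

y* = 29.4286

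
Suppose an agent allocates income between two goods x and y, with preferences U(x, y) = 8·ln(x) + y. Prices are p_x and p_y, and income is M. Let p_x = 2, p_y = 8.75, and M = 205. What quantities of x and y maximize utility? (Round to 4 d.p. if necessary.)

x* = 35, y* = 15.4286

Set MRS = p_x/p_y: (8/x)/1 = p_x/p_y.
So x*(p_x,p_y) = 8·p_y/p_x, independent of income; and y* = (M − 8·p_y)/p_y.
At the given prices: x* = 8·8.75/2 = 35, and y* = 15.4286.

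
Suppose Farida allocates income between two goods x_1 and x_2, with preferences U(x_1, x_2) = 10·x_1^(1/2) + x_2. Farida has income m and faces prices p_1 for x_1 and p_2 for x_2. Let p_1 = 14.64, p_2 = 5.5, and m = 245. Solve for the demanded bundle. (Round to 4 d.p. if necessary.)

x_1* = 3.5284, x_2* = 35.1534

Thus x_1* = (5·p_2/p_1)² — independent of m — with the rest of income spent on x_2.
Plugging in: x_1* = (5·5.5/14.64)² = 3.5284, x_2* = 35.1534.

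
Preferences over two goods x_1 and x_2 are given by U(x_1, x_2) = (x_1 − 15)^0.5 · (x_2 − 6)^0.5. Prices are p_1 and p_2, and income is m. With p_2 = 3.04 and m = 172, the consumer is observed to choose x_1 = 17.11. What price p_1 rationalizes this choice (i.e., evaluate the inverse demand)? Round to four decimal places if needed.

p_1 = 8

MRS = (x_2−6)/(x_1−15). Tangency with p_1/p_2 gives x_2−6 = (p_1/p_2)·(x_1−15).
After buying the subsistence bundle (15, 6), a share 0.5 of the remaining income goes to x_1: x_1* = 15 + 0.5·(m − 15p_1 − 6p_2)/p_1.
Set x_1* = 17.11 in the demand function and solve for p_1: p_1 = 8.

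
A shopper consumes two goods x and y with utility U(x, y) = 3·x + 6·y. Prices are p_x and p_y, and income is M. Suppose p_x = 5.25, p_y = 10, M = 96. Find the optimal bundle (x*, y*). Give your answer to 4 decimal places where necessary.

Linear utility — the consumer picks whichever good has higher MU/price: 3/5.25 = 0.5714 vs 6/10 = 0.6.
y gives more utility per dollar, so spend all income on y: y* = M/p_y, x* = 0.
Numerically: x* = 0, y* = 9.6.

x* = 0, y* = 9.6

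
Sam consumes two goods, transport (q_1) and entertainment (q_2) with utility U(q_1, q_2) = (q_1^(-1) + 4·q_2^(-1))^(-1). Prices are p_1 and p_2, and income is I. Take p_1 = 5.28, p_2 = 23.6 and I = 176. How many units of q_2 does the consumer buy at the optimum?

q_2* = 6.0312

MRS = MU_q_1/MU_q_2 = (1/4)·(q_2/q_1)^(2). Set equal to p_1/p_2.
Hence q_2/q_1 = (4·p_1/p_2)^(1/(2)), i.e. raised to the 0.5 power.
Substitute q_2 = (q_2/q_1)·q_1 into the budget: q_1* = I/(p_1 + p_2·(q_2/q_1)).
Numerically q_2/q_1 = 0.946, so q_1* = 176/(5.28 + 23.6·0.946) = 6.3755 and q_2* = 0.946·6.3755 = 6.0312.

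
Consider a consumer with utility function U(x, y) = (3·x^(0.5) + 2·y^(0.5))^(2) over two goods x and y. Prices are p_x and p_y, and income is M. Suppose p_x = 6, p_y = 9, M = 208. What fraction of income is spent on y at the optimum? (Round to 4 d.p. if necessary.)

share on y = 0.2286

MRS = MU_x/MU_y = (3/2)·(y/x)^(0.5). Set equal to p_x/p_y.
Solve for the ratio: y/x = [(2/3)·p_x/p_y]^(2).
With the ratio pinned down, the budget gives x* = M/(p_x + p_y·(y/x)) and y* = (y/x)·x*.
Numerically y/x = 0.197531, so x* = 208/(6 + 9·0.197531) = 26.7429 and y* = 0.197531·26.7429 = 5.2825.
Expenditure on y: 9·5.2825 = 47.5429; share = 0.2286.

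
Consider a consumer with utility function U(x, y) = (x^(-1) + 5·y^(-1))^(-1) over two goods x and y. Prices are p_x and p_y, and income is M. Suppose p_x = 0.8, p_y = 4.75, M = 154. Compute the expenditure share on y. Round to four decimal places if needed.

share on y = 0.8449

From the CES first-order condition, (1/5)·(y/x)^(2) = p_x/p_y.
Solve for the ratio: y/x = [5·p_x/p_y]^(0.5).
Substitute y = (y/x)·x into the budget: x* = M/(p_x + p_y·(y/x)).
Numerically y/x = 0.917663, so x* = 154/(0.8 + 4.75·0.917663) = 29.8513 and y* = 0.917663·29.8513 = 27.3935.
Expenditure on y: 4.75·27.3935 = 130.1189; share = 0.8449.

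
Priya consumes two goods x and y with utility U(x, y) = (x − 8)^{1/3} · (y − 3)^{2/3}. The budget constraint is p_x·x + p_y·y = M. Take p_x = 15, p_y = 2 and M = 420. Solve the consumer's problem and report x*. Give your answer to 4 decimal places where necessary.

x* = 14.5333

Discretionary income = 420 − 8·15 − 3·2 = 294; x* = 8 + 1/3·294/15 = 14.5333.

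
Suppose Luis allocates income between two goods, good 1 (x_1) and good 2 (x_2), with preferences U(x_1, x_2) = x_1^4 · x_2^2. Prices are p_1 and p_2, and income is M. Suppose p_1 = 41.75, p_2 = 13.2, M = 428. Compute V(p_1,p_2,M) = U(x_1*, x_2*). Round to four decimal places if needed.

V = 254848.0335

The MRS is 2·x_2/x_1. Set MRS = p_1/p_2.
So 4·p_2·x_2 = 2·p_1·x_1; combined with the budget, a share 2/3 of income goes to x_1.
Demand: x_1*(p_1,p_2,M) = 2/3·M/p_1 and x_2* = 1/3·M/p_2.
At p_1=41.75, p_2=13.2, M=428: x_1* = 2/3·428/41.75 = 6.8343, x_2* = 10.8081.
Utility at the optimum: U(6.8343, 10.8081) = 254848.0335.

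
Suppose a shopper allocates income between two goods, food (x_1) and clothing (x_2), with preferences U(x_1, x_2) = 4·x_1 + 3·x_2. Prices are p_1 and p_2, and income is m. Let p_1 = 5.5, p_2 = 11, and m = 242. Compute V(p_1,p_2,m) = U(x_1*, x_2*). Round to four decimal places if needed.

V = 176

Linear utility — the consumer picks whichever good has higher MU/price: 4/5.5 = 0.7273 vs 3/11 = 0.2727.
x_1 gives more utility per dollar, so spend all income on x_1: x_1* = m/p_1, x_2* = 0.
Numerically: x_1* = 44, x_2* = 0.
Utility at the optimum: U(44, 0) = 176.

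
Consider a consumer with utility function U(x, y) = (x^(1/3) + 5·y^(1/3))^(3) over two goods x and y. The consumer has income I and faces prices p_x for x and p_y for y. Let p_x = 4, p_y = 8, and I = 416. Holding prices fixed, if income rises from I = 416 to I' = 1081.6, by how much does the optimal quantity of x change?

MU_x ∝ x^(-2/3), MU_y ∝ 5·y^(-2/3), so MRS = (1/5)·(y/x)^(2/3) = p_x/p_y.
Hence y/x = (5·p_x/p_y)^(1/(2/3)), i.e. raised to the 1.5 power.
With the ratio pinned down, the budget gives x* = I/(p_x + p_y·(y/x)) and y* = (y/x)·x*.
Numerically y/x = 3.952847, so x* = 416/(4 + 8·3.952847) = 11.6779.
At I' = 1081.6: x* = 30.3626. Change: 30.3626 − 11.6779 = 18.6847.

Δx* = 18.6847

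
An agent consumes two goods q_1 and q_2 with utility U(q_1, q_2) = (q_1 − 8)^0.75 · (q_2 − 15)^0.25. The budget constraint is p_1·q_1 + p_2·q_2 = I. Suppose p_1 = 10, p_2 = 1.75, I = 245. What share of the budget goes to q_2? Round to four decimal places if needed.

share on q_2 = 0.2487

This is Cobb-Douglas in (q_1−8, q_2−15): tangency gives 0.75·p_2·(q_2−15) = 0.25·p_1·(q_1−8).
After buying the subsistence bundle (8, 15), a share 0.75 of the remaining income goes to q_1: q_1* = 8 + 0.75·(I − 8p_1 − 15p_2)/p_1.
Discretionary income = 245 − 8·10 − 15·1.75 = 138.75; q_1* = 8 + 0.75·138.75/10 = 18.4062; q_2* = 15 + 0.25·138.75/1.75 = 34.8214.
Expenditure on q_2: 1.75·34.8214 = 60.9375; share = 0.2487.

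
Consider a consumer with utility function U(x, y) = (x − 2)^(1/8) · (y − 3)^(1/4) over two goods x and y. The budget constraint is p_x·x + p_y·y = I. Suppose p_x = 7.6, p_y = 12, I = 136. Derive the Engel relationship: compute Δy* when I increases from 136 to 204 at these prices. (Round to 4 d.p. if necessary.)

Δy* = 3.7778

This is Cobb-Douglas in (x−2, y−3): tangency gives 0.125·p_y·(y−3) = 0.25·p_x·(x−2).
After buying the subsistence bundle (2, 3), a share 1/3 of the remaining income goes to x: x* = 2 + 1/3·(I − 2p_x − 3p_y)/p_x.
Discretionary income = 136 − 2·7.6 − 3·12 = 84.8; y* = 3 + 2/3·84.8/12 = 7.7111.
At I' = 204: y* = 11.4889. Change: 11.4889 − 7.7111 = 3.7778.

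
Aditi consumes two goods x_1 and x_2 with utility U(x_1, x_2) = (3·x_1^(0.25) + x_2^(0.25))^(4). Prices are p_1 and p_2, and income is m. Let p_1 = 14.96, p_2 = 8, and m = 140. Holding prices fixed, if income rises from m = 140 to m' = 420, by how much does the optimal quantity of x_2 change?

MU_x_1 ∝ 3·x_1^(-0.75), MU_x_2 ∝ x_2^(-0.75), so MRS = 3·(x_2/x_1)^(0.75) = p_1/p_2.
Hence x_2/x_1 = ((1/3)·p_1/p_2)^(1/(0.75)), i.e. raised to the 4/3 power.
Substitute x_2 = (x_2/x_1)·x_1 into the budget: x_1* = m/(p_1 + p_2·(x_2/x_1)).
Numerically x_2/x_1 = 0.532468, so x_1* = 140/(14.96 + 8·0.532468) = 7.2842 and x_2* = 0.532468·7.2842 = 3.8786.
At m' = 420: x_2* = 11.6358. Change: 11.6358 − 3.8786 = 7.7572.

Δx_2* = 7.7572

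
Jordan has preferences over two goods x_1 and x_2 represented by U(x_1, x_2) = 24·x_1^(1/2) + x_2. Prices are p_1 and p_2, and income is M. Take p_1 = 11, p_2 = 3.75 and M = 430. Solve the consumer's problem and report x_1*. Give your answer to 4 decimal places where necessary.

Plugging in: x_1* = (12·3.75/11)² = 16.7355.

x_1* = 16.7355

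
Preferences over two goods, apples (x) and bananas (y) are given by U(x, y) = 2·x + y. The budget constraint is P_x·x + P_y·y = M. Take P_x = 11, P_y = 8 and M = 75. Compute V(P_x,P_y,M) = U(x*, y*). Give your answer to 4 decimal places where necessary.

V = 13.6364

Perfect substitutes: compare marginal utility per dollar. 2/P_x vs 1/P_y → 0.1818 vs 0.125.
x gives more utility per dollar, so spend all income on x: x* = M/P_x, y* = 0.
Numerically: x* = 6.8182, y* = 0.
Utility at the optimum: U(6.8182, 0) = 13.6364.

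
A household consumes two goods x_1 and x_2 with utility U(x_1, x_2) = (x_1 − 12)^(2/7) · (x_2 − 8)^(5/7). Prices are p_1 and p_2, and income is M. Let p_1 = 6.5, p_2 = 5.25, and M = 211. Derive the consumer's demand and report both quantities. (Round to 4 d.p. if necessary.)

Discretionary income = 211 − 12·6.5 − 8·5.25 = 91; x_1* = 12 + 2/7·91/6.5 = 16; x_2* = 8 + 5/7·91/5.25 = 20.381.

x_1* = 16, x_2* = 20.381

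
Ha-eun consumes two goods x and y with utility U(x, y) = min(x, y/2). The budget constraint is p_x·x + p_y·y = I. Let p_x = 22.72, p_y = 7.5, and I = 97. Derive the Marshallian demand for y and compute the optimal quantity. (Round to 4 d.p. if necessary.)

Here 22.72 + 2·7.5 = 37.72, giving y* = 5.1432.

y* = 5.1432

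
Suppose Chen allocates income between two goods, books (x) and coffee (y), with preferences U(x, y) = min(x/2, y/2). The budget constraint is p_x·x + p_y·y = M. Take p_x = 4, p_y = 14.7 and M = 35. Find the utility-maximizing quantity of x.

x* = 1.8717

Leontief preferences: the optimum is at the kink where x/2 = y/2, i.e. y = x.
Budget: p_x·x + p_y·x = M, so (2·p_x + 2·p_y)·x = 2·M.
Demand: x*(p_x,p_y,M) = 2·M/(2·p_x + 2·p_y), y* = 2·M/(2·p_x + 2·p_y).
Here 2·4 + 2·14.7 = 37.4, giving x* = 1.8717.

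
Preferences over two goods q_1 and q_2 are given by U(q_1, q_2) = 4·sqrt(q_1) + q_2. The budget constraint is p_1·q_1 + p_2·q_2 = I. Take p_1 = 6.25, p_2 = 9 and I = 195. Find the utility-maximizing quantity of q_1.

MU_q_1 = 2/√q_1, MU_q_2 = 1. Tangency: 2/√q_1 = p_1/p_2.
Thus q_1* = (2·p_2/p_1)² — independent of I — with the rest of income spent on q_2.
Plugging in: q_1* = (2·9/6.25)² = 8.2944.

q_1* = 8.2944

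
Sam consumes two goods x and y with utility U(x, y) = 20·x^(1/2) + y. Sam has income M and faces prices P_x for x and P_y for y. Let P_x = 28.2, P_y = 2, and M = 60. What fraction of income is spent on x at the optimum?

share on x = 0.2364

Utility is quasi-linear in y; the FOC for x is 10/√x = P_x/P_y.
Solve: √x = 10·P_y/P_x, so x*(P_x,P_y) = (10·P_y/P_x)², and y* = (M − P_x·x*)/P_y.
Plugging in: x* = (10·2/28.2)² = 0.503, y* = 22.9078.
Expenditure on x: 28.2·0.503 = 14.1844; share = 0.2364.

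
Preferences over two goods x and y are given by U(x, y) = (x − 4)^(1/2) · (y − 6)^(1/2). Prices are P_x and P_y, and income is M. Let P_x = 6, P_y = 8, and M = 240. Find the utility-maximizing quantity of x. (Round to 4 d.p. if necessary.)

x* = 18

MRS = (y−6)/(x−4). Tangency with P_x/P_y gives y−6 = (P_x/P_y)·(x−4).
Substituting into the budget: x* = 4 + 0.5·(M − 4·P_x − 6·P_y)/P_x, and y* = 6 + 0.5·(…)/P_y.
Discretionary income = 240 − 4·6 − 6·8 = 168; x* = 4 + 0.5·168/6 = 18.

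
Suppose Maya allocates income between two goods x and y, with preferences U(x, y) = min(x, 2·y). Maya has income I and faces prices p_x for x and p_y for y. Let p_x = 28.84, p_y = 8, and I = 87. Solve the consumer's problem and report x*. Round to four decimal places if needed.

Demand: x*(p_x,p_y,I) = 2·I/(2·p_x + p_y), y* = I/(2·p_x + p_y).
Here 2·28.84 + 8 = 65.68, giving x* = 2.6492.

x* = 2.6492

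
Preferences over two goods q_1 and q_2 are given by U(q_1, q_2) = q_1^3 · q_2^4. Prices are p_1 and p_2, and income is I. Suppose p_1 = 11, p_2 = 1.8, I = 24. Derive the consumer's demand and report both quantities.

The MRS is (3/4)·q_2/q_1. Set MRS = p_1/p_2.
Rearranging, p_2·q_2 = (4/3)·p_1·q_1. Substituting into the budget gives p_1·q_1·(1 + (4/3)) = I.
Demand: q_1*(p_1,p_2,I) = 3/7·I/p_1 and q_2* = 4/7·I/p_2.
At p_1=11, p_2=1.8, I=24: q_1* = 3/7·24/11 = 0.9351, q_2* = 7.619.

q_1* = 0.9351, q_2* = 7.619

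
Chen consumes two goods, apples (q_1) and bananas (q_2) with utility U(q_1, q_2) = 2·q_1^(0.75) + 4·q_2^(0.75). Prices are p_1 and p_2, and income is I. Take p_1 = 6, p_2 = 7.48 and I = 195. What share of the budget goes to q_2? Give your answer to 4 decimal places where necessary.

Numerically q_2/q_1 = 6.623974, so q_1* = 195/(6 + 7.48·6.623974) = 3.5105 and q_2* = 6.623974·3.5105 = 23.2536.
Expenditure on q_2: 7.48·23.2536 = 173.9369; share = 0.892.

share on q_2 = 0.892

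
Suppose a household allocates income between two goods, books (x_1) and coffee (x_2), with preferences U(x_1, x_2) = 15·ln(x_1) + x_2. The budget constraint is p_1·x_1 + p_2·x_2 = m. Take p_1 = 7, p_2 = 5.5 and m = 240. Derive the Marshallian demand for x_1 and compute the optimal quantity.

So x_1*(p_1,p_2) = 15·p_2/p_1, independent of income; and x_2* = (m − 15·p_2)/p_2.
At the given prices: x_1* = 15·5.5/7 = 11.7857.

x_1* = 11.7857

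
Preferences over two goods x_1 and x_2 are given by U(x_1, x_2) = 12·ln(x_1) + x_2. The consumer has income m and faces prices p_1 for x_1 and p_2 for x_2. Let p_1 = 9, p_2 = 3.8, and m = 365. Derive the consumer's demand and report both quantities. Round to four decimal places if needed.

MU_x_1 = 12/x_1, MU_x_2 = 1. Tangency: 12/x_1 = p_1/p_2.
So x_1*(p_1,p_2) = 12·p_2/p_1, independent of income; and x_2* = (m − 12·p_2)/p_2.
At the given prices: x_1* = 12·3.8/9 = 5.0667, and x_2* = 84.0526.

x_1* = 5.0667, x_2* = 84.0526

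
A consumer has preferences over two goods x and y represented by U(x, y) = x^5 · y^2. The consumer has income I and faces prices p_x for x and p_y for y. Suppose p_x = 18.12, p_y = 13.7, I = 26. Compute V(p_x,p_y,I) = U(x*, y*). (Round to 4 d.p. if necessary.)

The MRS is (5/2)·y/x. Set MRS = p_x/p_y.
Rearranging, p_y·y = (2/5)·p_x·x. Substituting into the budget gives p_x·x·(1 + (2/5)) = I.
Demand: x*(p_x,p_y,I) = 5/7·I/p_x and y* = 2/7·I/p_y.
At p_x=18.12, p_y=13.7, I=26: x* = 5/7·26/18.12 = 1.0249, y* = 0.5422.
Utility at the optimum: U(1.0249, 0.5422) = 0.3325.

V = 0.3325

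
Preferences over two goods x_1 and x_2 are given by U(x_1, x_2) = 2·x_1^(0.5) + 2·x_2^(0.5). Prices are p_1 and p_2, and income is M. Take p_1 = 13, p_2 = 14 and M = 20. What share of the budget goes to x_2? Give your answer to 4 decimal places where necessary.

From the CES first-order condition, (x_2/x_1)^(0.5) = p_1/p_2.
Solve for the ratio: x_2/x_1 = [p_1/p_2]^(2).
Substitute x_2 = (x_2/x_1)·x_1 into the budget: x_1* = M/(p_1 + p_2·(x_2/x_1)).
Numerically x_2/x_1 = 0.862245, so x_1* = 20/(13 + 14·0.862245) = 0.7977 and x_2* = 0.862245·0.7977 = 0.6878.
Expenditure on x_2: 14·0.6878 = 9.6296; share = 0.4815.

share on x_2 = 0.4815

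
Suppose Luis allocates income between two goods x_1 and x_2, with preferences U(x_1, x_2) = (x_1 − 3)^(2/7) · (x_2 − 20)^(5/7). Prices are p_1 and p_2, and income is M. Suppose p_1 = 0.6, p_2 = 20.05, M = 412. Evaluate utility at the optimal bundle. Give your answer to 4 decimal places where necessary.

This is Cobb-Douglas in (x_1−3, x_2−20): tangency gives 2/7·p_2·(x_2−20) = 5/7·p_1·(x_1−3).
Substituting into the budget: x_1* = 3 + 2/7·(M − 3·p_1 − 20·p_2)/p_1, and x_2* = 20 + 5/7·(…)/p_2.
Discretionary income = 412 − 3·0.6 − 20·20.05 = 9.2; x_1* = 3 + 2/7·9.2/0.6 = 7.381; x_2* = 20 + 5/7·9.2/20.05 = 20.3278.
Utility at the optimum: U(7.381, 20.3278) = 0.6875.

V = 0.6875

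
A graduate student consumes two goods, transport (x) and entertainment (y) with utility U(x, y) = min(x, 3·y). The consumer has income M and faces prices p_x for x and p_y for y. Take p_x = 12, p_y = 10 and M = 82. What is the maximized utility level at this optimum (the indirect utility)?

With perfect complements, no substitution: consume in ratio x:y = 3:1.
Budget: p_x·x + p_y·(1/3)·x = M, so (3·p_x + p_y)·x = 3·M.
Demand: x*(p_x,p_y,M) = 3·M/(3·p_x + p_y), y* = M/(3·p_x + p_y).
Here 3·12 + 10 = 46, giving x* = 5.3478 and y* = 1.7826.
Utility at the optimum: U(5.3478, 1.7826) = 5.3478.

V = 5.3478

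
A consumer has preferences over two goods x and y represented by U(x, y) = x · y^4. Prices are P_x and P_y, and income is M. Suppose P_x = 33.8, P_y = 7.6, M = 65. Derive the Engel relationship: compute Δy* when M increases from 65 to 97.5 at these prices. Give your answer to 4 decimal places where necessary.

Δy* = 3.4211

The MRS is (1/4)·y/x. Set MRS = P_x/P_y.
So P_y·y = 4·P_x·x; combined with the budget, a share 0.2 of income goes to x.
Demand: x*(P_x,P_y,M) = 0.2·M/P_x and y* = 0.8·M/P_y.
At P_x=33.8, P_y=7.6, M=65: y* = 0.8·65/7.6 = 6.8421.
At M' = 97.5: y* = 10.2632. Change: 10.2632 − 6.8421 = 3.4211.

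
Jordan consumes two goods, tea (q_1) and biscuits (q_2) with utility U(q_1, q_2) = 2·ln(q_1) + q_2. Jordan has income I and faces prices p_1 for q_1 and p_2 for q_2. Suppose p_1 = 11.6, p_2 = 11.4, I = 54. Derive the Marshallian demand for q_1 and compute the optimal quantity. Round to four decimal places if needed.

q_1* = 1.9655

MU_q_1 = 2/q_1, MU_q_2 = 1. Tangency: 2/q_1 = p_1/p_2.
So q_1*(p_1,p_2) = 2·p_2/p_1, independent of income; and q_2* = (I − 2·p_2)/p_2.
At the given prices: q_1* = 2·11.4/11.6 = 1.9655.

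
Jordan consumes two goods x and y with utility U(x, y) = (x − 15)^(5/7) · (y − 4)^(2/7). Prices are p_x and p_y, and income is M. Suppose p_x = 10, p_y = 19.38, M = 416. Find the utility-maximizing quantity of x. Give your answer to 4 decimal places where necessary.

x* = 28.4629

After buying the subsistence bundle (15, 4), a share 5/7 of the remaining income goes to x: x* = 15 + 5/7·(M − 15p_x − 4p_y)/p_x.
Discretionary income = 416 − 15·10 − 4·19.38 = 188.48; x* = 15 + 5/7·188.48/10 = 28.4629.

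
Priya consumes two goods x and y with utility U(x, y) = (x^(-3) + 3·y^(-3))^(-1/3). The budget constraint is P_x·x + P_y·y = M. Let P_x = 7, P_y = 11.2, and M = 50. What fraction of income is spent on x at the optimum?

MRS = MU_x/MU_y = (1/3)·(y/x)^(4). Set equal to P_x/P_y.
Solve for the ratio: y/x = [3·P_x/P_y]^(0.25).
Substitute y = (y/x)·x into the budget: x* = M/(P_x + P_y·(y/x)).
Numerically y/x = 1.170174, so x* = 50/(7 + 11.2·1.170174) = 2.4868 and y* = 1.170174·2.4868 = 2.91.
Expenditure on x: 7·2.4868 = 17.4078; share = 0.3482.

share on x = 0.3482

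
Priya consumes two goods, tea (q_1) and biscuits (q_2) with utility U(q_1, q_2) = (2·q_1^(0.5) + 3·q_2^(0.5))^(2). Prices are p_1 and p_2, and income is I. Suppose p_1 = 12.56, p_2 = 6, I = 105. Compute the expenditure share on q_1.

share on q_1 = 0.1751

MU_q_1 ∝ 2·q_1^(-0.5), MU_q_2 ∝ 3·q_2^(-0.5), so MRS = (2/3)·(q_2/q_1)^(0.5) = p_1/p_2.
Solve for the ratio: q_2/q_1 = [(3/2)·p_1/p_2]^(2).
Substitute q_2 = (q_2/q_1)·q_1 into the budget: q_1* = I/(p_1 + p_2·(q_2/q_1)).
Numerically q_2/q_1 = 9.8596, so q_1* = 105/(12.56 + 6·9.8596) = 1.4641 and q_2* = 9.8596·1.4641 = 14.4352.
Expenditure on q_1: 12.56·1.4641 = 18.3888; share = 0.1751.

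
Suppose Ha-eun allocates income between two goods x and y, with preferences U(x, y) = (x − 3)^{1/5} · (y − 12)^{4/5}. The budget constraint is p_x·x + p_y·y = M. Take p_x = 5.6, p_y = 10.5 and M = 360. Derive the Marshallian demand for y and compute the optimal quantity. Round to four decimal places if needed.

y* = 28.5486

This is Cobb-Douglas in (x−3, y−12): tangency gives 0.2·p_y·(y−12) = 0.8·p_x·(x−3).
Substituting into the budget: x* = 3 + 0.2·(M − 3·p_x − 12·p_y)/p_x, and y* = 12 + 0.8·(…)/p_y.
Discretionary income = 360 − 3·5.6 − 12·10.5 = 217.2; y* = 12 + 0.8·217.2/10.5 = 28.5486.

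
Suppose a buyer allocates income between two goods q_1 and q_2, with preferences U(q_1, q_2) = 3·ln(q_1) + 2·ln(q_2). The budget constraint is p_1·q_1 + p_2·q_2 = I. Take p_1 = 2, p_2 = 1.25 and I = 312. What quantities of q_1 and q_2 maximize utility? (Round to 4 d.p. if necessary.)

At p_1=2, p_2=1.25, I=312: q_1* = 0.6·312/2 = 93.6, q_2* = 99.84.

q_1* = 93.6, q_2* = 99.84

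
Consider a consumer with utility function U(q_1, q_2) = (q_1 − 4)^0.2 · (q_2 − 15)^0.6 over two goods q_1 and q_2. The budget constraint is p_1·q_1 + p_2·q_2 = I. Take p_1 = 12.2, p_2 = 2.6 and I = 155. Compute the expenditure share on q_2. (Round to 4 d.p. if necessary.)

MRS = (1/3)·(q_2−15)/(q_1−4). Tangency with p_1/p_2 gives q_2−15 = 3·(p_1/p_2)·(q_1−4).
After buying the subsistence bundle (4, 15), a share 0.25 of the remaining income goes to q_1: q_1* = 4 + 0.25·(I − 4p_1 − 15p_2)/p_1.
Discretionary income = 155 − 4·12.2 − 15·2.6 = 67.2; q_1* = 4 + 0.25·67.2/12.2 = 5.377; q_2* = 15 + 0.75·67.2/2.6 = 34.3846.
Expenditure on q_2: 2.6·34.3846 = 89.4; share = 0.5768.

share on q_2 = 0.5768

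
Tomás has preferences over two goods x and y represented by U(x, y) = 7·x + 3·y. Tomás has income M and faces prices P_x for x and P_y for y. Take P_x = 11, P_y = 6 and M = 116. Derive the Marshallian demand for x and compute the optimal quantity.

x gives more utility per dollar, so spend all income on x: x* = M/P_x, y* = 0.
Numerically: x* = 10.5455, y* = 0.

x* = 10.5455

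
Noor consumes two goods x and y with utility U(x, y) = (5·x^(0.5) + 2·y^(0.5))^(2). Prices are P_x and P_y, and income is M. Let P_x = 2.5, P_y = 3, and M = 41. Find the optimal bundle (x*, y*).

x* = 14.4706, y* = 1.6078

MRS = MU_x/MU_y = (5/2)·(y/x)^(0.5). Set equal to P_x/P_y.
Solve for the ratio: y/x = [(2/5)·P_x/P_y]^(2).
With the ratio pinned down, the budget gives x* = M/(P_x + P_y·(y/x)) and y* = (y/x)·x*.
Numerically y/x = 0.111111, so x* = 41/(2.5 + 3·0.111111) = 14.4706 and y* = 0.111111·14.4706 = 1.6078.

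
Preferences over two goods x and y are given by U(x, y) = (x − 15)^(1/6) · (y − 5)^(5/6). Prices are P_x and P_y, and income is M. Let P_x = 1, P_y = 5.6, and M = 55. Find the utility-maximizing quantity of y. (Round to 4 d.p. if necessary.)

y* = 6.7857

MRS = (1/5)·(y−5)/(x−15). Tangency with P_x/P_y gives y−5 = 5·(P_x/P_y)·(x−15).
After buying the subsistence bundle (15, 5), a share 1/6 of the remaining income goes to x: x* = 15 + 1/6·(M − 15P_x − 5P_y)/P_x.
Discretionary income = 55 − 15·1 − 5·5.6 = 12; y* = 5 + 5/6·12/5.6 = 6.7857.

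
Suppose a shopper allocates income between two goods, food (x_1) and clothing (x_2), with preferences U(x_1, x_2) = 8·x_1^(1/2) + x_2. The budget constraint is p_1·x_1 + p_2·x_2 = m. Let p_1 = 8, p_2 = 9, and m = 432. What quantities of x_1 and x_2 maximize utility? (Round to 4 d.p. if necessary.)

MU_x_1 = 4/√x_1, MU_x_2 = 1. Tangency: 4/√x_1 = p_1/p_2.
Solve: √x_1 = 4·p_2/p_1, so x_1*(p_1,p_2) = (4·p_2/p_1)², and x_2* = (m − p_1·x_1*)/p_2.
Plugging in: x_1* = (4·9/8)² = 20.25, x_2* = 30.

x_1* = 20.25, x_2* = 30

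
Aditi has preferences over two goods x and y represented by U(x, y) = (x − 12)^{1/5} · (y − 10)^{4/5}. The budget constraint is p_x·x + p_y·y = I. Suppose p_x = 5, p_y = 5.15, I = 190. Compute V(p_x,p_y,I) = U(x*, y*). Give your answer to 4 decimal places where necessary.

Let x' = x−12, y' = y−10. MRS = (1/4)·y'/x' = p_x/p_y.
After buying the subsistence bundle (12, 10), a share 0.2 of the remaining income goes to x: x* = 12 + 0.2·(I − 12p_x − 10p_y)/p_x.
Discretionary income = 190 − 12·5 − 10·5.15 = 78.5; x* = 12 + 0.2·78.5/5 = 15.14; y* = 10 + 0.8·78.5/5.15 = 22.1942.
Utility at the optimum: U(15.14, 22.1942) = 9.2963.

V = 9.2963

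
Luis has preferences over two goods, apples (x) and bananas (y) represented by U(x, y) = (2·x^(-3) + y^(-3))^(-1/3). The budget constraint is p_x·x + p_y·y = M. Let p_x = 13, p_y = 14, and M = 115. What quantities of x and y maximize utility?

From the CES first-order condition, 2·(y/x)^(4) = p_x/p_y.
Solve for the ratio: y/x = [(1/2)·p_x/p_y]^(0.25).
With the ratio pinned down, the budget gives x* = M/(p_x + p_y·(y/x)) and y* = (y/x)·x*.
Numerically y/x = 0.825461, so x* = 115/(13 + 14·0.825461) = 4.6831 and y* = 0.825461·4.6831 = 3.8657.

x* = 4.6831, y* = 3.8657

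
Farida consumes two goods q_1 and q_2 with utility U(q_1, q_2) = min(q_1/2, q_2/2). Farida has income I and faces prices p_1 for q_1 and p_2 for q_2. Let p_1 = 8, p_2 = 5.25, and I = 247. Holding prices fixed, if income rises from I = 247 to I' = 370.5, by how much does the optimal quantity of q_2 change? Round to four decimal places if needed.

Here 2·8 + 2·5.25 = 26.5, giving q_2* = 18.6415.
At I' = 370.5: q_2* = 27.9623. Change: 27.9623 − 18.6415 = 9.3208.

Δq_2* = 9.3208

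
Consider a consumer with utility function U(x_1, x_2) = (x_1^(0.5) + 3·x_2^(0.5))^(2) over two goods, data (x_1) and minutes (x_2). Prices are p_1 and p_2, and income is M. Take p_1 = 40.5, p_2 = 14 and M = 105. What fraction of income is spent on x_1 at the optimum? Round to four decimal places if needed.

With the ratio pinned down, the budget gives x_1* = M/(p_1 + p_2·(x_2/x_1)) and x_2* = (x_2/x_1)·x_1*.
Numerically x_2/x_1 = 75.317602, so x_1* = 105/(40.5 + 14·75.317602) = 0.0959 and x_2* = 75.317602·0.0959 = 7.2226.
Expenditure on x_1: 40.5·0.0959 = 3.8838; share = 0.037.

share on x_1 = 0.037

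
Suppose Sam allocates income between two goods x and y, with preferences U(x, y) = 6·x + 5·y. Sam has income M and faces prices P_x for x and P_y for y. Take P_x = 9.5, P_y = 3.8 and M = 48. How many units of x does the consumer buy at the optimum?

x* = 0

Linear utility — the consumer picks whichever good has higher MU/price: 6/9.5 = 0.6316 vs 5/3.8 = 1.3158.
y gives more utility per dollar, so spend all income on y: y* = M/P_y, x* = 0.
Numerically: x* = 0, y* = 12.6316.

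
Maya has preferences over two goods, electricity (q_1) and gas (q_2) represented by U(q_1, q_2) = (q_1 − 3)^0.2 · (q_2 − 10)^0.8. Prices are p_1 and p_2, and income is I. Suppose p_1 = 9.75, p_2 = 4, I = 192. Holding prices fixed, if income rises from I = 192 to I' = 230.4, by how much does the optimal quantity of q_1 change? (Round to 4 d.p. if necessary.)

MRS = (1/4)·(q_2−10)/(q_1−3). Tangency with p_1/p_2 gives q_2−10 = 4·(p_1/p_2)·(q_1−3).
Substituting into the budget: q_1* = 3 + 0.2·(I − 3·p_1 − 10·p_2)/p_1, and q_2* = 10 + 0.8·(…)/p_2.
Discretionary income = 192 − 3·9.75 − 10·4 = 122.75; q_1* = 3 + 0.2·122.75/9.75 = 5.5179.
At I' = 230.4: q_1* = 6.3056. Change: 6.3056 − 5.5179 = 0.7877.

Δq_1* = 0.7877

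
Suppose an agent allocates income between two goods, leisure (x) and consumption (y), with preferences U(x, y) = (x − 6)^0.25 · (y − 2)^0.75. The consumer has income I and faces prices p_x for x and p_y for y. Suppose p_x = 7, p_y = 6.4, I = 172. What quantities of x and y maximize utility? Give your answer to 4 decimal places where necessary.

x* = 10.1857, y* = 15.7344

Substituting into the budget: x* = 6 + 0.25·(I − 6·p_x − 2·p_y)/p_x, and y* = 2 + 0.75·(…)/p_y.
Discretionary income = 172 − 6·7 − 2·6.4 = 117.2; x* = 6 + 0.25·117.2/7 = 10.1857; y* = 2 + 0.75·117.2/6.4 = 15.7344.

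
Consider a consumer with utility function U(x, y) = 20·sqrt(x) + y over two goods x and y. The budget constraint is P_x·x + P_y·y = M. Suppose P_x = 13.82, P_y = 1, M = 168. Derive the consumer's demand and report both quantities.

x* = 0.5236, y* = 160.7641

Set MRS = P_x/P_y: 10·x^(−1/2) = P_x/P_y.
Thus x* = (10·P_y/P_x)² — independent of M — with the rest of income spent on y.
Plugging in: x* = (10·1/13.82)² = 0.5236, y* = 160.7641.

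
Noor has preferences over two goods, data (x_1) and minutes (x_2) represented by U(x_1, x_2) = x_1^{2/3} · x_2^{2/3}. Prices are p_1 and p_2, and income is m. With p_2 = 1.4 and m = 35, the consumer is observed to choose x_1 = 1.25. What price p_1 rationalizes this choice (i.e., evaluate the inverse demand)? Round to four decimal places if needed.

p_1 = 14

The MRS is x_2/x_1. Set MRS = p_1/p_2.
Rearranging, p_2·x_2 = p_1·x_1. Substituting into the budget gives p_1·x_1·(1 + 1) = m.
Demand: x_1*(p_1,p_2,m) = 0.5·m/p_1 and x_2* = 0.5·m/p_2.
Set x_1* = 1.25 in the demand function and solve for p_1: p_1 = 14.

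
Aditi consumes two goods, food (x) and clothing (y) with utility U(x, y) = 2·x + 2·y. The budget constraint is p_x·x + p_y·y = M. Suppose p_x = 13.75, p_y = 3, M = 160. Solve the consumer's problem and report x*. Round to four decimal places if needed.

Numerically: x* = 0, y* = 53.3333.

x* = 0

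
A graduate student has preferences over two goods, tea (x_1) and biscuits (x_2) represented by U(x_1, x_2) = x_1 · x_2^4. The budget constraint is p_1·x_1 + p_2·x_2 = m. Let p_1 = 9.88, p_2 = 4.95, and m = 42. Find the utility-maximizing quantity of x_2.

MU_x_1/MU_x_2 = (x_2)/(4·x_1); tangency sets this equal to p_1/p_2.
So p_2·x_2 = 4·p_1·x_1; combined with the budget, a share 0.2 of income goes to x_1.
Demand: x_1*(p_1,p_2,m) = 0.2·m/p_1 and x_2* = 0.8·m/p_2.
At p_1=9.88, p_2=4.95, m=42: x_2* = 0.8·42/4.95 = 6.7879.

x_2* = 6.7879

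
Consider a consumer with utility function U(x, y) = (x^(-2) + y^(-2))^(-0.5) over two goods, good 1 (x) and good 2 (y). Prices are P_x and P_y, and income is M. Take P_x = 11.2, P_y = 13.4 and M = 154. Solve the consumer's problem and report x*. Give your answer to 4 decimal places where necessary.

x* = 6.4645

MRS = MU_x/MU_y = (y/x)^(3). Set equal to P_x/P_y.
Solve for the ratio: y/x = [P_x/P_y]^(1/3).
Substitute y = (y/x)·x into the budget: x* = M/(P_x + P_y·(y/x)).
Numerically y/x = 0.941971, so x* = 154/(11.2 + 13.4·0.941971) = 6.4645.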